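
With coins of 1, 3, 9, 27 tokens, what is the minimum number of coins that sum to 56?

4

Greedy: take as many of the largest coin as possible, then repeat with the remainder.
56 − 2×27→2 − 2×1→0
Total coins = 2 + 2 = 4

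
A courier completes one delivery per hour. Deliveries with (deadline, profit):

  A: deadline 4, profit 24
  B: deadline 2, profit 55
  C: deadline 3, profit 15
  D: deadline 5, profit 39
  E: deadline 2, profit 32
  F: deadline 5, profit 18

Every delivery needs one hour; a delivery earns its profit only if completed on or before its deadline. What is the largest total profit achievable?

168

Profit order: B=55 D=39 E=32 A=24 F=18 C=15
Assign: B→slot 2, D→slot 5, E→slot 1, A→slot 4, F→slot 3, C skipped.
Slots: [1:E] [2:B] [3:F] [4:A] [5:D]
Profit = 32 + 55 + 18 + 24 + 39 = 168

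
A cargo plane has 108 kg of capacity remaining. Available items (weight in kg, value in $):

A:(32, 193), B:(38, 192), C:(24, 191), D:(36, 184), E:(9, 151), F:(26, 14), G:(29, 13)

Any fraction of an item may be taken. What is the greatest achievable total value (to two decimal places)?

Sort by value per unit weight and fill in that order.
Ratios (sorted): E 16.78, C 7.96, A 6.03, D 5.11, B 5.05, F 0.54, G 0.45
take E (9 @ 151); take C (24 @ 191); take A (32 @ 193); take D (36 @ 184); take 7/38 of B → 35.37. Capacity used 108/108.
Total value = 754.37

754.37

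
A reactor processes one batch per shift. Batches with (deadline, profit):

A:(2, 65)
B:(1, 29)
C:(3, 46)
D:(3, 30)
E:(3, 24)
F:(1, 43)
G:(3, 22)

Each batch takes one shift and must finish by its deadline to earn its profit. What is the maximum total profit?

154

By profit: A(d2,65), C(d3,46), F(d1,43), D(d3,30), B(d1,29), E(d3,24), G(d3,22)
A→slot 2; C→slot 3; F→slot 1; D skipped; B skipped; E skipped; G skipped.
Profit = 43 + 65 + 46 = 154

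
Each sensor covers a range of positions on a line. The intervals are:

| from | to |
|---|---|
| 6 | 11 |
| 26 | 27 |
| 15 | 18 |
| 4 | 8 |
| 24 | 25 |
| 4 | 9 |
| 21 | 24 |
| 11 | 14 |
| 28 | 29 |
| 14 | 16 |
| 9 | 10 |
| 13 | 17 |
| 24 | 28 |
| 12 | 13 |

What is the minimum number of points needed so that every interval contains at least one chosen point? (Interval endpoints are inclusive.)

7

By right end: [4,8]  [4,9]  [9,10]  [6,11]  [12,13]  [11,14]  [14,16]  [13,17]  [15,18]  [21,24]  [24,25]  [26,27]  [24,28]  [28,29]
[4,8] uncovered → point at 8; [9,10] uncovered → point at 10; [12,13] uncovered → point at 13; [14,16] uncovered → point at 16; [21,24] uncovered → point at 24; [26,27] uncovered → point at 27; [28,29] uncovered → point at 29.
Points: 8, 10, 13, 16, 24, 27, 29 (7 total).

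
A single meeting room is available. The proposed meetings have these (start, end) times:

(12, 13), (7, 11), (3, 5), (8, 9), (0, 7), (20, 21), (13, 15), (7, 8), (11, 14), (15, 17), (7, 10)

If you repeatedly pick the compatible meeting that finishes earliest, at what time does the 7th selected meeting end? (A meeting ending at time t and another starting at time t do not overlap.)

21

Sort by end time and greedily take each interval whose start is ≥ the last chosen end.
Sorted by end: (3,5)  (0,7)  (7,8)  (8,9)  (7,10)  (7,11)  (12,13)  (11,14)  (13,15)  (15,17)  (20,21)
take (3,5); skip (0,7); take (7,8); take (8,9); skip (7,10); take (12,13); skip (11,14); take (13,15); take (15,17); take (20,21).
Selected: (3,5) (7,8) (8,9) (12,13) (13,15) (15,17) (20,21)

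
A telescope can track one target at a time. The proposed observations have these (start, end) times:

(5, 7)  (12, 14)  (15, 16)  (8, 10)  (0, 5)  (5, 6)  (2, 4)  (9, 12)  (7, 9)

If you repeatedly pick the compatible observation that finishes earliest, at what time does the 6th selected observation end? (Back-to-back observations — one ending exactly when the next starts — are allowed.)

16

By end time: (2,4), (0,5), (5,6), (5,7), (7,9), (8,10), (9,12), (12,14), (15,16).
Pick (2,4); next start ≥ 4 → (5,6); next start ≥ 6 → (7,9); next start ≥ 9 → (9,12); next start ≥ 12 → (12,14); next start ≥ 14 → (15,16).
Selected: (2,4) (5,6) (7,9) (9,12) (12,14) (15,16)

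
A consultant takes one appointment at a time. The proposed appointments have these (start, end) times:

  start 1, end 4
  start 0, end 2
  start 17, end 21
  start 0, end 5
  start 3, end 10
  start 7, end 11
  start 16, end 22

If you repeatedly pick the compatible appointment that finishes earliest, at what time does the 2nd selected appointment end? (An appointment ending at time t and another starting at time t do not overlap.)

By end time: (0,2), (1,4), (0,5), (3,10), (7,11), (17,21), (16,22).
Pick (0,2); next start ≥ 2 → (3,10); next start ≥ 10 → (17,21).
Selected: (0,2) (3,10) (17,21)

10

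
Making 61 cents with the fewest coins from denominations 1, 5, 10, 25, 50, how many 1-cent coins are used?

1

61 − 1×50→11 − 1×10→1 − 1×1→0
Count of 1: 1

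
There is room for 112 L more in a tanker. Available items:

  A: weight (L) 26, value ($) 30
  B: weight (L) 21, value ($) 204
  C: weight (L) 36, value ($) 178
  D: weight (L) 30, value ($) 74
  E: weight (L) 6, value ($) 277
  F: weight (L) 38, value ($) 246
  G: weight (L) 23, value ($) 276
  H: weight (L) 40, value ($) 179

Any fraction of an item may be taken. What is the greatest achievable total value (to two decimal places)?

Greedy by value/weight ratio, highest first.
Order: E (277/6=46.17) > G (276/23=12.00) > B (204/21=9.71) > F (246/38=6.47) > C (178/36=4.94) > H (179/40=4.47) > D (74/30=2.47) > A (30/26=1.15)
Fill: take E (6 @ 277) → take G (23 @ 276) → take B (21 @ 204) → take F (38 @ 246) → take 24/36 of C → 118.67; 112/112 used.
Total value = 1121.67

1121.67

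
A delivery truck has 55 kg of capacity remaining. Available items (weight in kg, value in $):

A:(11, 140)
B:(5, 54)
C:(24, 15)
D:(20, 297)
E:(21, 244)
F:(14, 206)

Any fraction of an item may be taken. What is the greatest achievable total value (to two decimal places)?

Greedy by value/weight ratio, highest first.
Ratios (sorted): D 14.85, F 14.71, A 12.73, E 11.62, B 10.80, C 0.62
take D (20 @ 297); take F (14 @ 206); take A (11 @ 140); take 10/21 of E → 116.19. Capacity used 55/55.
Total value = 759.19

759.19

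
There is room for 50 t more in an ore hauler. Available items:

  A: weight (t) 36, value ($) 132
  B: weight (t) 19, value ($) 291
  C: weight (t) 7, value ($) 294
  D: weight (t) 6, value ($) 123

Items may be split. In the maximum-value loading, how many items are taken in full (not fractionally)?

3

Greedy by value/weight ratio, highest first.
Ratios (sorted): C 42.00, D 20.50, B 15.32, A 3.67
take C (7 @ 294); take D (6 @ 123); take B (19 @ 291); take 18/36 of A → 66.00. Capacity used 50/50.
3 item(s) taken whole; one partial (take 18/36 of A).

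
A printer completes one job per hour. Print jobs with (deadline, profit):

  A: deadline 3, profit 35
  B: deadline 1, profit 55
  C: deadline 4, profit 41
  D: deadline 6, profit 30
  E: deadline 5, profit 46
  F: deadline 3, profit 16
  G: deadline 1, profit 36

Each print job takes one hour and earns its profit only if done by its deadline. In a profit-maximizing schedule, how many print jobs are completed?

Profit order: B=55 E=46 C=41 G=36 A=35 D=30 F=16
Assign: B→slot 1, E→slot 5, C→slot 4, G skipped, A→slot 3, D→slot 6, F→slot 2.
Slots: [1:B] [2:F] [3:A] [4:C] [5:E] [6:D]
6 of 7 scheduled.

6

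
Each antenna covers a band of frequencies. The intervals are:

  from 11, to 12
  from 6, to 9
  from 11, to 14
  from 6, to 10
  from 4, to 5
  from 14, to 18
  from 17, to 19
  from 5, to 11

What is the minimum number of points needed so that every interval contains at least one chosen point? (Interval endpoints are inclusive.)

4

By right end: [4,5]  [6,9]  [6,10]  [5,11]  [11,12]  [11,14]  [14,18]  [17,19]
[4,5] uncovered → point at 5; [6,9] uncovered → point at 9; [11,12] uncovered → point at 12; [14,18] uncovered → point at 18.
Points: 5, 9, 12, 18 (4 total).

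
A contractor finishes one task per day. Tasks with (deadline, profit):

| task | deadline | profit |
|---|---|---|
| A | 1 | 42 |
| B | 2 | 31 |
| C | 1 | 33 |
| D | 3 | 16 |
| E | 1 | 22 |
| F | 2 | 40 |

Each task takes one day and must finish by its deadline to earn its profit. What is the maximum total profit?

Take jobs in profit order; each goes to the latest open slot no later than its deadline.
Profit order: A=42 F=40 C=33 B=31 E=22 D=16
Assign: A→slot 1, F→slot 2, C skipped, B skipped, E skipped, D→slot 3.
Slots: [1:A] [2:F] [3:D]
Profit = 42 + 40 + 16 = 98

98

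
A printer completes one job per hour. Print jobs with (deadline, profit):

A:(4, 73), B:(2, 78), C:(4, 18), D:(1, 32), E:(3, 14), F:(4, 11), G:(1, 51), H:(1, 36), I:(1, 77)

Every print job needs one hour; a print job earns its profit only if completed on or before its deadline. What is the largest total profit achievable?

246

Profit order: B=78 I=77 A=73 G=51 H=36 D=32 C=18 E=14 F=11
Assign: B→slot 2, I→slot 1, A→slot 4, G skipped, H skipped, D skipped, C→slot 3, E skipped, F skipped.
Slots: [1:I] [2:B] [3:C] [4:A]
Profit = 77 + 78 + 18 + 73 = 246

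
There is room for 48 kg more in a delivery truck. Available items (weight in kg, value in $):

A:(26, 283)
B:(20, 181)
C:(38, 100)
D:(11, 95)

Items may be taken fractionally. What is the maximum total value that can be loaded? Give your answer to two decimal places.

Greedy by value/weight ratio, highest first.
Order: A (283/26=10.88) > B (181/20=9.05) > D (95/11=8.64) > C (100/38=2.63)
Fill: take A (26 @ 283) → take B (20 @ 181) → take 2/11 of D → 17.27; 48/48 used.
Total value = 481.27

481.27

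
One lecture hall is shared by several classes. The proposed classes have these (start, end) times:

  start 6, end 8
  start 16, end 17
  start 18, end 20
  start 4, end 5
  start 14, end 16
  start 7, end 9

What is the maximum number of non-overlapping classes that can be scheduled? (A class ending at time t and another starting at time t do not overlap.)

Order by finish time; keep every interval that doesn't clash with the previous kept one.
By end time: (4,5), (6,8), (7,9), (14,16), (16,17), (18,20).
Pick (4,5); next start ≥ 5 → (6,8); next start ≥ 8 → (14,16); next start ≥ 16 → (16,17); next start ≥ 17 → (18,20).
Selected 5 classes.

5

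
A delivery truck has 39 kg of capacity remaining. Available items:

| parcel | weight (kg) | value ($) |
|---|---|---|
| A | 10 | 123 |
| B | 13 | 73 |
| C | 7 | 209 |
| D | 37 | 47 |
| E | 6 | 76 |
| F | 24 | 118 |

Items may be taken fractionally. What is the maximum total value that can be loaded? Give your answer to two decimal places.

495.75

Order: C (209/7=29.86) > E (76/6=12.67) > A (123/10=12.30) > B (73/13=5.62) > F (118/24=4.92) > D (47/37=1.27)
Fill: take C (7 @ 209) → take E (6 @ 76) → take A (10 @ 123) → take B (13 @ 73) → take 3/24 of F → 14.75; 39/39 used.
Total value = 495.75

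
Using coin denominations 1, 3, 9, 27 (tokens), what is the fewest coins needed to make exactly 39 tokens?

3

39 = 1×27 + 1×9 + 1×3
Total coins = 1 + 1 + 1 = 3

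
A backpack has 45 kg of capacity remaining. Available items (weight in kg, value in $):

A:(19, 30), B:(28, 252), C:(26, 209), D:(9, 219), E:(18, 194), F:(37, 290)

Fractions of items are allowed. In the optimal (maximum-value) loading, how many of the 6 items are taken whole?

Sort by value per unit weight and fill in that order.
Ratios (sorted): D 24.33, E 10.78, B 9.00, C 8.04, F 7.84, A 1.58
take D (9 @ 219); take E (18 @ 194); take 18/28 of B → 162.00. Capacity used 45/45.
2 item(s) taken whole; one partial (take 18/28 of B).

2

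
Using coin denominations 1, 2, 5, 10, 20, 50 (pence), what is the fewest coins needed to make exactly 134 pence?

Use the largest denomination that fits, subtract, and repeat.
134 − 2×50→34 − 1×20→14 − 1×10→4 − 2×2→0
Total coins = 2 + 1 + 1 + 2 = 6

6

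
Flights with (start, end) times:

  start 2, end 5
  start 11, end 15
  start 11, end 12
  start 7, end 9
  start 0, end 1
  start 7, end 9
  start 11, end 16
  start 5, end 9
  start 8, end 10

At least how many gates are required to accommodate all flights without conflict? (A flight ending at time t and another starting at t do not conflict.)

Count concurrent intervals with a sweep; the peak is the room count.
Events (time:±→running): 0:+→1 1:-→0 2:+→1 5:-→0 5:+→1 7:+→2 7:+→3 8:+→4 … peak 4.

4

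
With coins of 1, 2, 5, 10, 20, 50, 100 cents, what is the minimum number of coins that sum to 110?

2

Use the largest denomination that fits, subtract, and repeat.
110 = 1×100 + 1×10
Total coins = 1 + 1 = 2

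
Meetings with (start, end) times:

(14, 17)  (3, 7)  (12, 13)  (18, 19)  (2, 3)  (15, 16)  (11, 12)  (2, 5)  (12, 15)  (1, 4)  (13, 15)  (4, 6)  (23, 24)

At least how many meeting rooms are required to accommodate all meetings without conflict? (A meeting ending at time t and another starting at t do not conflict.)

Events (time:±→running): 1:+→1 2:+→2 2:+→3 … peak 3.

3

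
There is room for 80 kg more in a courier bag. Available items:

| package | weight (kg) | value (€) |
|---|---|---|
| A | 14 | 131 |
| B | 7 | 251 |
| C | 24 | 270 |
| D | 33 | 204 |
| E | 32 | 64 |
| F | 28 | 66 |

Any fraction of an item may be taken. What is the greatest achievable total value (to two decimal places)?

860.71

Sort by value per unit weight and fill in that order.
Ratios (sorted): B 35.86, C 11.25, A 9.36, D 6.18, F 2.36, E 2.00
take B (7 @ 251); take C (24 @ 270); take A (14 @ 131); take D (33 @ 204); take 2/28 of F → 4.71. Capacity used 80/80.
Total value = 860.71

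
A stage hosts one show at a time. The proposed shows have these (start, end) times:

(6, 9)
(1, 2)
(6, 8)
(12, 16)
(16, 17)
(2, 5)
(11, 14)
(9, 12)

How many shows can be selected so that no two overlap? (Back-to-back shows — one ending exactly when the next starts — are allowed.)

6

Sorted by end: (1,2)  (2,5)  (6,8)  (6,9)  (9,12)  (11,14)  (12,16)  (16,17)
take (1,2); take (2,5); take (6,8); take (9,12); skip (11,14); take (12,16); take (16,17).
Selected 6 shows.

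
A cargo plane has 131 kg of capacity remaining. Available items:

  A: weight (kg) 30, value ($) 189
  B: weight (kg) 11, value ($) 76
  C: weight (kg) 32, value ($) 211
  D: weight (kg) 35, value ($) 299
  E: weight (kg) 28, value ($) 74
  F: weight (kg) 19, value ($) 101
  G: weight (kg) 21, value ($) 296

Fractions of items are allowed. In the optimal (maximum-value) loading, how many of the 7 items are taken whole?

5

Sort by value per unit weight and fill in that order.
Ratios (sorted): G 14.10, D 8.54, B 6.91, C 6.59, A 6.30, F 5.32, E 2.64
take G (21 @ 296); take D (35 @ 299); take B (11 @ 76); take C (32 @ 211); take A (30 @ 189); take 2/19 of F → 10.63. Capacity used 131/131.
5 item(s) taken whole; one partial (take 2/19 of F).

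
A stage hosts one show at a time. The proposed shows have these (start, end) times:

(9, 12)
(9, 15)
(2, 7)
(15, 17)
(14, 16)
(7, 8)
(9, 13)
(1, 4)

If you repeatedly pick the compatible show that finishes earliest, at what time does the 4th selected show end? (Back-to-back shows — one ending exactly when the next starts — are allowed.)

Greedy by earliest finish: after sorting by end time, pick each interval compatible with the last pick.
Sorted by end: (1,4)  (2,7)  (7,8)  (9,12)  (9,13)  (9,15)  (14,16)  (15,17)
take (1,4); take (7,8); take (9,12); skip (9,15); take (14,16).
Selected: (1,4) (7,8) (9,12) (14,16)

16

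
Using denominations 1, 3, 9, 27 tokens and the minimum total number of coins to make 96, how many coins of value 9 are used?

1

96 = 3×27 + 1×9 + 2×3
Count of 9: 1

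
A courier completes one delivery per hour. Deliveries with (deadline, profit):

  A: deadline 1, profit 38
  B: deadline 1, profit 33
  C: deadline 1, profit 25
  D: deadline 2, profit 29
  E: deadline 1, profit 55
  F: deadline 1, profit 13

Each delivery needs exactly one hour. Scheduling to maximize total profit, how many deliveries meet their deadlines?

By profit: E(d1,55), A(d1,38), B(d1,33), D(d2,29), C(d1,25), F(d1,13)
E→slot 1; A skipped; B skipped; D→slot 2; C skipped; F skipped.
2 of 6 scheduled.

2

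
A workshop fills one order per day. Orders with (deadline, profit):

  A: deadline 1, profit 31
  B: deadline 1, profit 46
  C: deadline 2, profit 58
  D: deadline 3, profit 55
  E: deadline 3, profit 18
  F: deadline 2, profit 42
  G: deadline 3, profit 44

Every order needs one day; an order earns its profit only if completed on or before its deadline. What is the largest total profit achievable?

Take jobs in profit order; each goes to the latest open slot no later than its deadline.
By profit: C(d2,58), D(d3,55), B(d1,46), G(d3,44), F(d2,42), A(d1,31), E(d3,18)
C→slot 2; D→slot 3; B→slot 1; G skipped; F skipped; A skipped; E skipped.
Profit = 46 + 58 + 55 = 159

159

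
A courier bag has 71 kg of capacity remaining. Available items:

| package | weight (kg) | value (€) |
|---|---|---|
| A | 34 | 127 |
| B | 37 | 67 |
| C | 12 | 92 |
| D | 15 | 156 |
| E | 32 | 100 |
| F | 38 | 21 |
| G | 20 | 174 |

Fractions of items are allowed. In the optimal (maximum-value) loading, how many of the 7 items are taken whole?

3

Sort by value per unit weight and fill in that order.
Order: D (156/15=10.40) > G (174/20=8.70) > C (92/12=7.67) > A (127/34=3.74) > E (100/32=3.12) > B (67/37=1.81) > F (21/38=0.55)
Fill: take D (15 @ 156) → take G (20 @ 174) → take C (12 @ 92) → take 24/34 of A → 89.65; 71/71 used.
3 item(s) taken whole; one partial (take 24/34 of A).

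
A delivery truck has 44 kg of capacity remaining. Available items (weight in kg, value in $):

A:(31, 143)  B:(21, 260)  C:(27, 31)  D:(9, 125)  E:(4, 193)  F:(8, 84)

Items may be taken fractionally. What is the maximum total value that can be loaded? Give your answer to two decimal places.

671.23

Sort by value per unit weight and fill in that order.
Ratios (sorted): E 48.25, D 13.89, B 12.38, F 10.50, A 4.61, C 1.15
take E (4 @ 193); take D (9 @ 125); take B (21 @ 260); take F (8 @ 84); take 2/31 of A → 9.23. Capacity used 44/44.
Total value = 671.23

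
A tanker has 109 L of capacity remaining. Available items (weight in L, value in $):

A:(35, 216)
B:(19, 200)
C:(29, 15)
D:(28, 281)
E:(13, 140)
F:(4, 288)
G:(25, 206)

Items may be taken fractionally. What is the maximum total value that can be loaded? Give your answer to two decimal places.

1238.43

Greedy by value/weight ratio, highest first.
Order: F (288/4=72.00) > E (140/13=10.77) > B (200/19=10.53) > D (281/28=10.04) > G (206/25=8.24) > A (216/35=6.17) > C (15/29=0.52)
Fill: take F (4 @ 288) → take E (13 @ 140) → take B (19 @ 200) → take D (28 @ 281) → take G (25 @ 206) → take 20/35 of A → 123.43; 109/109 used.
Total value = 1238.43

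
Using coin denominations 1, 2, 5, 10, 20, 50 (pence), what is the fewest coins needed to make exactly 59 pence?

Greedy: take as many of the largest coin as possible, then repeat with the remainder.
59 − 1×50→9 − 1×5→4 − 2×2→0
Total coins = 1 + 1 + 2 = 4

4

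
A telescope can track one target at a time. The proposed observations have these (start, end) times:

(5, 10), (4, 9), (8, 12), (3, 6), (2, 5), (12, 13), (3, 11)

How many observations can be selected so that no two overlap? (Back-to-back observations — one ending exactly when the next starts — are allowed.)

Sorted by end: (2,5)  (3,6)  (4,9)  (5,10)  (3,11)  (8,12)  (12,13)
take (2,5); skip (3,6); take (5,10); skip (8,12); take (12,13).
Selected 3 observations.

3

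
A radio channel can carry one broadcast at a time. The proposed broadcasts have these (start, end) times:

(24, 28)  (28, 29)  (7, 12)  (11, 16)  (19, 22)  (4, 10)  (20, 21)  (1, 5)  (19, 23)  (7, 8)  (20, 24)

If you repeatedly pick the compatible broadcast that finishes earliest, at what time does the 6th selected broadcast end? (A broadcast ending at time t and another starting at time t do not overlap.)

29

Greedy by earliest finish: after sorting by end time, pick each interval compatible with the last pick.
By end time: (1,5), (7,8), (4,10), (7,12), (11,16), (20,21), (19,22), (19,23), (20,24), (24,28), (28,29).
Pick (1,5); next start ≥ 5 → (7,8); next start ≥ 8 → (11,16); next start ≥ 16 → (20,21); next start ≥ 21 → (24,28); next start ≥ 28 → (28,29).
Selected: (1,5) (7,8) (11,16) (20,21) (24,28) (28,29)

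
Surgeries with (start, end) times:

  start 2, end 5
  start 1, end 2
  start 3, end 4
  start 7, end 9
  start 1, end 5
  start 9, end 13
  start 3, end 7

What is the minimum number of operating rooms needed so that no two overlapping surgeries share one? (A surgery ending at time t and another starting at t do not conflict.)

4

Count concurrent intervals with a sweep; the peak is the room count.
Events (time:±→running): 1:+→1 1:+→2 2:-→1 2:+→2 3:+→3 3:+→4 … peak 4.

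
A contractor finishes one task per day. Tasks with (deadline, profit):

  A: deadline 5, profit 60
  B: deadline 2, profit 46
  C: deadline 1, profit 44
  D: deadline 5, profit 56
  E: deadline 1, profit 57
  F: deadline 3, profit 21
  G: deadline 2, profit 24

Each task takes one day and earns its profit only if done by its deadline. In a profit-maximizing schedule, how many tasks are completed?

5

Profit order: A=60 E=57 D=56 B=46 C=44 G=24 F=21
Assign: A→slot 5, E→slot 1, D→slot 4, B→slot 2, C skipped, G skipped, F→slot 3.
Slots: [1:E] [2:B] [3:F] [4:D] [5:A]
5 of 7 scheduled.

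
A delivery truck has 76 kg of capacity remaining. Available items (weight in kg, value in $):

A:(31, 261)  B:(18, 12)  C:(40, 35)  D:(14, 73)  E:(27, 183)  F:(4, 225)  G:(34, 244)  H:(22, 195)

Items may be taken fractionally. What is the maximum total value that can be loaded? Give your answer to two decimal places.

817.35

Greedy by value/weight ratio, highest first.
Order: F (225/4=56.25) > H (195/22=8.86) > A (261/31=8.42) > G (244/34=7.18) > E (183/27=6.78) > D (73/14=5.21) > C (35/40=0.88) > B (12/18=0.67)
Fill: take F (4 @ 225) → take H (22 @ 195) → take A (31 @ 261) → take 19/34 of G → 136.35; 76/76 used.
Total value = 817.35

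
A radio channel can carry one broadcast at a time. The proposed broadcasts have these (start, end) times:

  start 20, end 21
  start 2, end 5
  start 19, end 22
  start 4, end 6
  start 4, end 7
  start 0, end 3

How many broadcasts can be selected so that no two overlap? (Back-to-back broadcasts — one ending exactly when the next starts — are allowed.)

Greedy by earliest finish: after sorting by end time, pick each interval compatible with the last pick.
Sorted by end: (0,3)  (2,5)  (4,6)  (4,7)  (20,21)  (19,22)
take (0,3); take (4,6); take (20,21).
Selected 3 broadcasts.

3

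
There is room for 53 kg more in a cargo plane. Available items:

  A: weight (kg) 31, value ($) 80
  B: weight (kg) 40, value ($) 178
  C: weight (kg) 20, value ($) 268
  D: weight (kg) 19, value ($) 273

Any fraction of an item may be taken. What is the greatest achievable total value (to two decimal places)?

Greedy by value/weight ratio, highest first.
Ratios (sorted): D 14.37, C 13.40, B 4.45, A 2.58
take D (19 @ 273); take C (20 @ 268); take 14/40 of B → 62.30. Capacity used 53/53.
Total value = 603.30

603.30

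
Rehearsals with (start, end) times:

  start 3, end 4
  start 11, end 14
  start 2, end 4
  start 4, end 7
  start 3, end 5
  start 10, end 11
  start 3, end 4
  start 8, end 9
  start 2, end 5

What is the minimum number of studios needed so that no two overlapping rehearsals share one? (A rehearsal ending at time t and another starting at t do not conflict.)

Count concurrent intervals with a sweep; the peak is the room count.
starts: [2, 2, 3, 3, 3, 4, 8, 10, 11]
ends:   [4, 4, 4, 5, 5, 7, 9, 11, 14]
s2→1 s2→2 s3→3 s3→4 s3→5  — peak 5.

5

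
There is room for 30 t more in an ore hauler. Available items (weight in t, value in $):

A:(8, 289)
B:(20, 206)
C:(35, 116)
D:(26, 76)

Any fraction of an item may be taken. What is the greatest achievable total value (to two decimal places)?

Sort by value per unit weight and fill in that order.
Order: A (289/8=36.12) > B (206/20=10.30) > C (116/35=3.31) > D (76/26=2.92)
Fill: take A (8 @ 289) → take B (20 @ 206) → take 2/35 of C → 6.63; 30/30 used.
Total value = 501.63

501.63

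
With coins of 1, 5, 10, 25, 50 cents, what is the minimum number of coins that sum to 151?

4

151 − 3×50→1 − 1×1→0
Total coins = 3 + 1 = 4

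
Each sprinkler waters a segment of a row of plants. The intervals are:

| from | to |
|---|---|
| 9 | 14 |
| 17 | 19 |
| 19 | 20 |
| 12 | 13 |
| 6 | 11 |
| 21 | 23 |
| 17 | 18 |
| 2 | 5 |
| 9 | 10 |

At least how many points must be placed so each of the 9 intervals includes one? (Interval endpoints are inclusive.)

Sort by right endpoint; whenever an interval is uncovered, place a point at its right end.
Sorted: [2,5] [9,10] [6,11] [12,13] [9,14] [17,18] [17,19] [19,20] [21,23]
{[2,5]} hit by 5; {[9,10],[6,11]} hit by 10; {[12,13],[9,14]} hit by 13; {[17,18],[17,19]} hit by 18; {[19,20]} hit by 20; {[21,23]} hit by 23.
Points: 5, 10, 13, 18, 20, 23 (6 total).

6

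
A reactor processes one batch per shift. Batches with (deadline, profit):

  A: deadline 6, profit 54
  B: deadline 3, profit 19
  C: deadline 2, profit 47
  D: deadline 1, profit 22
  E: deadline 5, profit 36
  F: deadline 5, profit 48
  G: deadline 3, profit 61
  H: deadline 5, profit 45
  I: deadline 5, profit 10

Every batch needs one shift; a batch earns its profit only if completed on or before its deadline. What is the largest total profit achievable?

Take jobs in profit order; each goes to the latest open slot no later than its deadline.
By profit: G(d3,61), A(d6,54), F(d5,48), C(d2,47), H(d5,45), E(d5,36), D(d1,22), B(d3,19), I(d5,10)
G→slot 3; A→slot 6; F→slot 5; C→slot 2; H→slot 4; E→slot 1; D skipped; B skipped; I skipped.
Profit = 36 + 47 + 61 + 45 + 48 + 54 = 291

291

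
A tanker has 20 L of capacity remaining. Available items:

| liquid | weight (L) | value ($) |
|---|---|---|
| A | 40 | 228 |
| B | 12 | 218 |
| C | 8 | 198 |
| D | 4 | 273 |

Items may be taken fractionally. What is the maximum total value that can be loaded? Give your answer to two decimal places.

Sort by value per unit weight and fill in that order.
Ratios (sorted): D 68.25, C 24.75, B 18.17, A 5.70
take D (4 @ 273); take C (8 @ 198); take 8/12 of B → 145.33. Capacity used 20/20.
Total value = 616.33

616.33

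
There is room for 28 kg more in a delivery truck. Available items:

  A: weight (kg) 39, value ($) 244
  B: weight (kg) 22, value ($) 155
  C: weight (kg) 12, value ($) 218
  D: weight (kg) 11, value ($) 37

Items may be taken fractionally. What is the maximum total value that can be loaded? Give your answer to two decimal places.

Greedy by value/weight ratio, highest first.
Order: C (218/12=18.17) > B (155/22=7.05) > A (244/39=6.26) > D (37/11=3.36)
Fill: take C (12 @ 218) → take 16/22 of B → 112.73; 28/28 used.
Total value = 330.73

330.73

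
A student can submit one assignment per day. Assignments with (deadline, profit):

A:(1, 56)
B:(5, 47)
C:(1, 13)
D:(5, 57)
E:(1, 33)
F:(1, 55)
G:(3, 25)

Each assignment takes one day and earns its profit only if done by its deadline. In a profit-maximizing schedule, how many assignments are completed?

Take jobs in profit order; each goes to the latest open slot no later than its deadline.
By profit: D(d5,57), A(d1,56), F(d1,55), B(d5,47), E(d1,33), G(d3,25), C(d1,13)
D→slot 5; A→slot 1; F skipped; B→slot 4; E skipped; G→slot 3; C skipped.
4 of 7 scheduled.

4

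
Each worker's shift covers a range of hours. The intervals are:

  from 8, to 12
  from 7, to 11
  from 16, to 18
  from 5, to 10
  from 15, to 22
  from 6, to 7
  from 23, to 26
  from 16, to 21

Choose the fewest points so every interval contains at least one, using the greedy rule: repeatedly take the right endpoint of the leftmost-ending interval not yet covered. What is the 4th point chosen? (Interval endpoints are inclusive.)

26

Sort by right endpoint; whenever an interval is uncovered, place a point at its right end.
Sorted: [6,7] [5,10] [7,11] [8,12] [16,18] [16,21] [15,22] [23,26]
{[6,7],[5,10],[7,11]} hit by 7; {[8,12]} hit by 12; {[16,18],[16,21],[15,22]} hit by 18; {[23,26]} hit by 26.
Points: 7, 12, 18, 26 (4 total).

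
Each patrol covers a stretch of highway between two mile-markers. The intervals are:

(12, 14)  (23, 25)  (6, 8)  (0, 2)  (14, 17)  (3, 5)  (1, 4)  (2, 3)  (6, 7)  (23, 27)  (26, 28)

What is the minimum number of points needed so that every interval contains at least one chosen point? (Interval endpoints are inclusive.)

Sorted: [0,2] [2,3] [1,4] [3,5] [6,7] [6,8] [12,14] [14,17] [23,25] [23,27] [26,28]
{[0,2],[2,3],[1,4]} hit by 2; {[3,5]} hit by 5; {[6,7],[6,8]} hit by 7; {[12,14],[14,17]} hit by 14; {[23,25],[23,27]} hit by 25; {[26,28]} hit by 28.
Points: 2, 5, 7, 14, 25, 28 (6 total).

6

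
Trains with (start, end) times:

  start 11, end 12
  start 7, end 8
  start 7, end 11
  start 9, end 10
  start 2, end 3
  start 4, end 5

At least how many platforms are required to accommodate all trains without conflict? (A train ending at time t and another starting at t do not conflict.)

The answer is the maximum number of intervals overlapping at any instant.
starts: [2, 4, 7, 7, 9, 11]
ends:   [3, 5, 8, 10, 11, 12]
s2→1 e3→0 s4→1 e5→0 s7→1 s7→2  — peak 2.

2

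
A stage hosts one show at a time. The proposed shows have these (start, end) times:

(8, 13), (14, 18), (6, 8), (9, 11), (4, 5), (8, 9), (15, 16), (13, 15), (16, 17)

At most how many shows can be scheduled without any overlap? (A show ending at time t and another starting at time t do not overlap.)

7

Greedy by earliest finish: after sorting by end time, pick each interval compatible with the last pick.
Sorted by end: (4,5)  (6,8)  (8,9)  (9,11)  (8,13)  (13,15)  (15,16)  (16,17)  (14,18)
take (4,5); take (6,8); take (8,9); take (9,11); take (13,15); take (15,16); take (16,17).
Selected 7 shows.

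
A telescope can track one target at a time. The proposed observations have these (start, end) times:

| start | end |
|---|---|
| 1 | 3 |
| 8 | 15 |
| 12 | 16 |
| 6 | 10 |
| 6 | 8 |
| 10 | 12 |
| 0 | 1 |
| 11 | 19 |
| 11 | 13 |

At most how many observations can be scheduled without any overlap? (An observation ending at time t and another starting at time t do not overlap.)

Order by finish time; keep every interval that doesn't clash with the previous kept one.
Sorted by end: (0,1)  (1,3)  (6,8)  (6,10)  (10,12)  (11,13)  (8,15)  (12,16)  (11,19)
take (0,1); take (1,3); take (6,8); skip (6,10); take (10,12); skip (11,13); skip (8,15); take (12,16).
Selected 5 observations.

5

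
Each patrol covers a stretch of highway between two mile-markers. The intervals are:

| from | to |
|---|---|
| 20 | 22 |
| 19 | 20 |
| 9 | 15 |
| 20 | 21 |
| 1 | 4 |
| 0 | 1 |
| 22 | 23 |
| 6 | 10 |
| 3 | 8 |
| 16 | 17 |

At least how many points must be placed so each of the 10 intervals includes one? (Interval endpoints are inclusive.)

Sorted: [0,1] [1,4] [3,8] [6,10] [9,15] [16,17] [19,20] [20,21] [20,22] [22,23]
{[0,1],[1,4]} hit by 1; {[3,8],[6,10]} hit by 8; {[9,15]} hit by 15; {[16,17]} hit by 17; {[19,20],[20,21],[20,22]} hit by 20; {[22,23]} hit by 23.
Points: 1, 8, 15, 17, 20, 23 (6 total).

6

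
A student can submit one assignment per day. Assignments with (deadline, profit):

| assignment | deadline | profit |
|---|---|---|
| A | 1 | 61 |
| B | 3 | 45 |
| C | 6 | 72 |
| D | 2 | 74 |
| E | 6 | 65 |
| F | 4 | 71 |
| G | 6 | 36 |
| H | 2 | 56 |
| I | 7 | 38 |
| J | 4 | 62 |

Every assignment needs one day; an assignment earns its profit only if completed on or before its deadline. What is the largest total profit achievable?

443

Sort by profit descending; place each in the latest free slot ≤ its deadline.
Profit order: D=74 C=72 F=71 E=65 J=62 A=61 H=56 B=45 I=38 G=36
Assign: D→slot 2, C→slot 6, F→slot 4, E→slot 5, J→slot 3, A→slot 1, H skipped, B skipped, I→slot 7, G skipped.
Slots: [1:A] [2:D] [3:J] [4:F] [5:E] [6:C] [7:I]
Profit = 61 + 74 + 62 + 71 + 65 + 72 + 38 = 443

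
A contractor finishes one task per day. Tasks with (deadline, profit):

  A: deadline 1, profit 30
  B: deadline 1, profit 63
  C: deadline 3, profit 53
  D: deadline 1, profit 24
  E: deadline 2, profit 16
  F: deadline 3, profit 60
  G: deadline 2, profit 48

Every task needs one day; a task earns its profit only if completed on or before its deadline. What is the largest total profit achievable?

176

By profit: B(d1,63), F(d3,60), C(d3,53), G(d2,48), A(d1,30), D(d1,24), E(d2,16)
B→slot 1; F→slot 3; C→slot 2; G skipped; A skipped; D skipped; E skipped.
Profit = 63 + 53 + 60 = 176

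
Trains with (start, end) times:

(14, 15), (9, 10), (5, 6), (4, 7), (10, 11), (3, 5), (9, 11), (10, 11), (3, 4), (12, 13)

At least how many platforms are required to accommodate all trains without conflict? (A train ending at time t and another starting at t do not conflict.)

Count concurrent intervals with a sweep; the peak is the room count.
Events (time:±→running): 3:+→1 3:+→2 4:-→1 4:+→2 5:-→1 5:+→2 6:-→1 7:-→0 9:+→1 9:+→2 10:-→1 10:+→2 10:+→3 … peak 3.

3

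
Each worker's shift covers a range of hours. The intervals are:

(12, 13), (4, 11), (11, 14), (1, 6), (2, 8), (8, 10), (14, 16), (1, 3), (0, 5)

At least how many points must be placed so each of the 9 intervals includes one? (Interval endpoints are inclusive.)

4

Process intervals by earliest right end; each time one isn't hit yet, stab at its right endpoint.
Sorted: [1,3] [0,5] [1,6] [2,8] [8,10] [4,11] [12,13] [11,14] [14,16]
{[1,3],[0,5],[1,6],[2,8]} hit by 3; {[8,10],[4,11]} hit by 10; {[12,13],[11,14]} hit by 13; {[14,16]} hit by 16.
Points: 3, 10, 13, 16 (4 total).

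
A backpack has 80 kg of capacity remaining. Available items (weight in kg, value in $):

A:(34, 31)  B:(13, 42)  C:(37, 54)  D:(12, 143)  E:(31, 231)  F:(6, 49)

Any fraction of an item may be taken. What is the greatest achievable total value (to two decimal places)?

Sort by value per unit weight and fill in that order.
Ratios (sorted): D 11.92, F 8.17, E 7.45, B 3.23, C 1.46, A 0.91
take D (12 @ 143); take F (6 @ 49); take E (31 @ 231); take B (13 @ 42); take 18/37 of C → 26.27. Capacity used 80/80.
Total value = 491.27

491.27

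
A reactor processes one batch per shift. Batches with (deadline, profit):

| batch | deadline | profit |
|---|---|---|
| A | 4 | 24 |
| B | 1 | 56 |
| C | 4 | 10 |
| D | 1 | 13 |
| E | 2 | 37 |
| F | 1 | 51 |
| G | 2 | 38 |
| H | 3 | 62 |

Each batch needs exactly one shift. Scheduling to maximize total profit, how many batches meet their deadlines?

Take jobs in profit order; each goes to the latest open slot no later than its deadline.
Profit order: H=62 B=56 F=51 G=38 E=37 A=24 D=13 C=10
Assign: H→slot 3, B→slot 1, F skipped, G→slot 2, E skipped, A→slot 4, D skipped, C skipped.
Slots: [1:B] [2:G] [3:H] [4:A]
4 of 8 scheduled.

4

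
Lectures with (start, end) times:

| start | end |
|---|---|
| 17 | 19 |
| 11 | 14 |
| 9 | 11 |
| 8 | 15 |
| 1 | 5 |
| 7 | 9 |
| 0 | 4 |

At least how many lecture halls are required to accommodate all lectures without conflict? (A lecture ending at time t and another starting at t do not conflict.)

2

starts: [0, 1, 7, 8, 9, 11, 17]
ends:   [4, 5, 9, 11, 14, 15, 19]
s0→1 s1→2  — peak 2.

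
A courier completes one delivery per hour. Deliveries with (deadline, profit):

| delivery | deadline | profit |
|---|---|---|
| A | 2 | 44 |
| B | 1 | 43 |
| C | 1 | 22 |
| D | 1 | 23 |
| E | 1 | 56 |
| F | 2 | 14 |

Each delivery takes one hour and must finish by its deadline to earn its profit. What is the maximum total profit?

100

Sort by profit descending; place each in the latest free slot ≤ its deadline.
By profit: E(d1,56), A(d2,44), B(d1,43), D(d1,23), C(d1,22), F(d2,14)
E→slot 1; A→slot 2; B skipped; D skipped; C skipped; F skipped.
Profit = 56 + 44 = 100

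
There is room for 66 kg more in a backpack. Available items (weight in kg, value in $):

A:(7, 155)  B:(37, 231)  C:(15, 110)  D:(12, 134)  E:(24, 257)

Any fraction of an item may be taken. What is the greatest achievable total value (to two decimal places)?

705.95

Greedy by value/weight ratio, highest first.
Ratios (sorted): A 22.14, D 11.17, E 10.71, C 7.33, B 6.24
take A (7 @ 155); take D (12 @ 134); take E (24 @ 257); take C (15 @ 110); take 8/37 of B → 49.95. Capacity used 66/66.
Total value = 705.95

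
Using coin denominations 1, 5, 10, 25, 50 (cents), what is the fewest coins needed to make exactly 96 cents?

5

96 − 1×50→46 − 1×25→21 − 2×10→1 − 1×1→0
Total coins = 1 + 1 + 2 + 1 = 5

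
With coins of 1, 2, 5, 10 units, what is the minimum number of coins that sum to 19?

4

19 − 1×10→9 − 1×5→4 − 2×2→0
Total coins = 1 + 1 + 2 = 4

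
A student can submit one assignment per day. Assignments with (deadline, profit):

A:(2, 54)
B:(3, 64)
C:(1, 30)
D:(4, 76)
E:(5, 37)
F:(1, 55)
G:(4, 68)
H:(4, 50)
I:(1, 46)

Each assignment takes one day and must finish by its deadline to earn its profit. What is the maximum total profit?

300

By profit: D(d4,76), G(d4,68), B(d3,64), F(d1,55), A(d2,54), H(d4,50), I(d1,46), E(d5,37), C(d1,30)
D→slot 4; G→slot 3; B→slot 2; F→slot 1; A skipped; H skipped; I skipped; E→slot 5; C skipped.
Profit = 55 + 64 + 68 + 76 + 37 = 300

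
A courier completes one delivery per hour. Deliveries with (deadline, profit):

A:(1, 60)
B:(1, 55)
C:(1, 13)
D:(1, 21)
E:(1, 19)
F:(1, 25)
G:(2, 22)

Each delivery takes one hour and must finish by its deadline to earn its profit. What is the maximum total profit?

82

Take jobs in profit order; each goes to the latest open slot no later than its deadline.
By profit: A(d1,60), B(d1,55), F(d1,25), G(d2,22), D(d1,21), E(d1,19), C(d1,13)
A→slot 1; B skipped; F skipped; G→slot 2; D skipped; E skipped; C skipped.
Profit = 60 + 22 = 82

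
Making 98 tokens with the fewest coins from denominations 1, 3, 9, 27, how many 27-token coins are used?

Use the largest denomination that fits, subtract, and repeat.
98 = 3×27 + 1×9 + 2×3 + 2×1
Count of 27: 3

3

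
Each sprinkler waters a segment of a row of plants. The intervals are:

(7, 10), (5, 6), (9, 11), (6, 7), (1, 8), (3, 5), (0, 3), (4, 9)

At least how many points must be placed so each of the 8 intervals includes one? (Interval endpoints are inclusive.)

3

By right end: [0,3]  [3,5]  [5,6]  [6,7]  [1,8]  [4,9]  [7,10]  [9,11]
[0,3] uncovered → point at 3; [5,6] uncovered → point at 6; [7,10] uncovered → point at 10.
Points: 3, 6, 10 (3 total).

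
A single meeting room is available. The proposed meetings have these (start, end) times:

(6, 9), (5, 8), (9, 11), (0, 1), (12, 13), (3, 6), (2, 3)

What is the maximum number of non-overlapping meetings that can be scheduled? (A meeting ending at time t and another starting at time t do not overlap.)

6

By end time: (0,1), (2,3), (3,6), (5,8), (6,9), (9,11), (12,13).
Pick (0,1); next start ≥ 1 → (2,3); next start ≥ 3 → (3,6); next start ≥ 6 → (6,9); next start ≥ 9 → (9,11); next start ≥ 11 → (12,13).
Selected 6 meetings.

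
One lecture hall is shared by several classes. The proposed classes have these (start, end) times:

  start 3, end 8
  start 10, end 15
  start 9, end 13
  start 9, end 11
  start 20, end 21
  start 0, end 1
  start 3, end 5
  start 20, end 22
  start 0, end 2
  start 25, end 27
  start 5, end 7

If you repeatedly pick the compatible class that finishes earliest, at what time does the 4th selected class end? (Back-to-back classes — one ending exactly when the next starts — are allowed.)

11

Sorted by end: (0,1)  (0,2)  (3,5)  (5,7)  (3,8)  (9,11)  (9,13)  (10,15)  (20,21)  (20,22)  (25,27)
take (0,1); take (3,5); take (5,7); take (9,11); take (20,21); take (25,27).
Selected: (0,1) (3,5) (5,7) (9,11) (20,21) (25,27)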